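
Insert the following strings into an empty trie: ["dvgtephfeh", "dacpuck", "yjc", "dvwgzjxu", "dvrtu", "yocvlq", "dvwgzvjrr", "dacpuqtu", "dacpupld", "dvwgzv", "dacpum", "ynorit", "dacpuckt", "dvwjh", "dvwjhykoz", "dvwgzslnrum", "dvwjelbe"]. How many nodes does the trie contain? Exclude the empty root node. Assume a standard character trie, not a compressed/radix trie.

66

Count nodes per top-level branch (shared prefixes stored once):
  'd'-branch (dacpuck, dacpuckt, dacpum, dacpupld, dacpuqtu, dvgtephfeh, dvrtu, dvwgzjxu, dvwgzslnrum, dvwgzv, dvwgzvjrr, dvwjelbe, dvwjh, dvwjhykoz): 53 nodes
  'y'-branch (yjc, ynorit, yocvlq): 13 nodes
Sum: 66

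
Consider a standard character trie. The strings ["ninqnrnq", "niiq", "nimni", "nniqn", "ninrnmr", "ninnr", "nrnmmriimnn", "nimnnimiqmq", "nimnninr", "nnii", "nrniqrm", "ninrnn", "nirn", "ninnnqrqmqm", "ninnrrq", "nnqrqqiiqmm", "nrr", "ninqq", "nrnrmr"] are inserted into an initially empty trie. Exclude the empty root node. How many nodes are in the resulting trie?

Trace insertions, counting only characters that open a new branch:
  "ninqnrnq" → 8 new (n, i, n, q, n, r, n, q)
  "niiq" → prefix "ni" already present; 2 new (i, q)
  "nimni" → prefix "ni" already present; 3 new (m, n, i)
  "nniqn" → prefix "n" already present; 4 new (n, i, q, n)
  "ninrnmr" → prefix "nin" already present; 4 new (r, n, m, r)
  "ninnr" → prefix "nin" already present; 2 new (n, r)
  "nrnmmriimnn" → prefix "n" already present; 10 new (r, n, m, m, r, i, i, m, n, n)
  "nimnnimiqmq" → prefix "nimn" already present; 7 new (n, i, m, i, q, m, q)
  "nimnninr" → prefix "nimnni" already present; 2 new (n, r)
  "nnii" → prefix "nni" already present; 1 new (i)
  "nrniqrm" → prefix "nrn" already present; 4 new (i, q, r, m)
  "ninrnn" → prefix "ninrn" already present; 1 new (n)
  "nirn" → prefix "ni" already present; 2 new (r, n)
  "ninnnqrqmqm" → prefix "ninn" already present; 7 new (n, q, r, q, m, q, m)
  "ninnrrq" → prefix "ninnr" already present; 2 new (r, q)
  "nnqrqqiiqmm" → prefix "nn" already present; 9 new (q, r, q, q, i, i, q, m, m)
  "nrr" → prefix "nr" already present; 1 new (r)
  "ninqq" → prefix "ninq" already present; 1 new (q)
  "nrnrmr" → prefix "nrn" already present; 3 new (r, m, r)
Total nodes = 8 + 2 + 3 + 4 + 4 + 2 + 10 + 7 + 2 + 1 + 4 + 1 + 2 + 7 + 2 + 9 + 1 + 1 + 3 = 73

73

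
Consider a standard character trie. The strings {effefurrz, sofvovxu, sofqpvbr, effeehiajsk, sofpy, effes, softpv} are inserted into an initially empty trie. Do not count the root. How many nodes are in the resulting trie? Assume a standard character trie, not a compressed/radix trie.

35

For each word, the new-node count is its length minus the longest prefix already in the trie:
  "effefurrz" → 9 new (e, f, f, e, f, u, r, r, z)
  "sofvovxu" → 8 new (s, o, f, v, o, v, x, u)
  "sofqpvbr" → prefix "sof" already present; 5 new (q, p, v, b, r)
  "effeehiajsk" → prefix "effe" already present; 7 new (e, h, i, a, j, s, k)
  "sofpy" → prefix "sof" already present; 2 new (p, y)
  "effes" → prefix "effe" already present; 1 new (s)
  "softpv" → prefix "sof" already present; 3 new (t, p, v)
Total nodes = 9 + 8 + 5 + 7 + 2 + 1 + 3 = 35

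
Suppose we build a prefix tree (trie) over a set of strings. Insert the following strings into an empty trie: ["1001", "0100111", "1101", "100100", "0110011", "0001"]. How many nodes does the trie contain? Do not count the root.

24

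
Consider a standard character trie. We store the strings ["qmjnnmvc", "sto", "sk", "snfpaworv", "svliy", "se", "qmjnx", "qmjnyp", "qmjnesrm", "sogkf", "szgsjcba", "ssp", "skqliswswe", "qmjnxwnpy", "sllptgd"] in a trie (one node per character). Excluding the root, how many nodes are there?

Insert word by word; a character creates a node only if that edge doesn't already exist:
  "qmjnnmvc" → 8 new (q, m, j, n, n, m, v, c)
  "sto" → 3 new (s, t, o)
  "sk" → prefix "s" already present; 1 new (k)
  "snfpaworv" → prefix "s" already present; 8 new (n, f, p, a, w, o, r, v)
  "svliy" → prefix "s" already present; 4 new (v, l, i, y)
  "se" → prefix "s" already present; 1 new (e)
  "qmjnx" → prefix "qmjn" already present; 1 new (x)
  "qmjnyp" → prefix "qmjn" already present; 2 new (y, p)
  "qmjnesrm" → prefix "qmjn" already present; 4 new (e, s, r, m)
  "sogkf" → prefix "s" already present; 4 new (o, g, k, f)
  "szgsjcba" → prefix "s" already present; 7 new (z, g, s, j, c, b, a)
  "ssp" → prefix "s" already present; 2 new (s, p)
  "skqliswswe" → prefix "sk" already present; 8 new (q, l, i, s, w, s, w, e)
  "qmjnxwnpy" → prefix "qmjnx" already present; 4 new (w, n, p, y)
  "sllptgd" → prefix "s" already present; 6 new (l, l, p, t, g, d)
Total nodes = 8 + 3 + 1 + 8 + 4 + 1 + 1 + 2 + 4 + 4 + 7 + 2 + 8 + 4 + 6 = 63

63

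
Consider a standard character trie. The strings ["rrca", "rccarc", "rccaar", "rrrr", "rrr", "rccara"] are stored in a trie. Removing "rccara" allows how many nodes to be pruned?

Walk "rccara" from the leaf back toward the root, removing each node that no remaining word uses.
The suffix "a" (1 node) is used only by "rccara"; the node for "rccar" still has the child "c", so pruning stops there.
Nodes removed: 1

1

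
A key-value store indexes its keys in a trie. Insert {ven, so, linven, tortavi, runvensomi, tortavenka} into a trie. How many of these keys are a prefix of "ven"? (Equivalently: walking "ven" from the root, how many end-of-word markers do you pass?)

Check each prefix of "ven" against the stored set — each match is an end-marker on the path.
Prefixes of the query that are stored words: "ven"
Count: 1

1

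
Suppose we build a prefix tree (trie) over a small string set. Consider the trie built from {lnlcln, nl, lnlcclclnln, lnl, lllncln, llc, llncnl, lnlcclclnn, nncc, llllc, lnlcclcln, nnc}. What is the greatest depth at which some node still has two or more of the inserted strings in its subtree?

Equivalently: take the maximum, over all pairs, of their longest common prefix length.
e.g. "lnlcclcln" and "lnlcclclnln" share the prefix "lnlcclcln" of length 9; no pair shares a longer one.
Longest shared-prefix length: 9

9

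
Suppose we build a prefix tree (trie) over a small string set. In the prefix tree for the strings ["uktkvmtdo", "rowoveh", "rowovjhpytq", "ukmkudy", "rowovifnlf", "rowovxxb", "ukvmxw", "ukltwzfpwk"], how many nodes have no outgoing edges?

8

A leaf is a node with no children — equivalently, the end of a word that is not a proper prefix of any other stored word.
Those words: "rowoveh", "rowovifnlf", "rowovjhpytq", "rowovxxb", "ukltwzfpwk", "ukmkudy", "uktkvmtdo", "ukvmxw"
Leaf count: 8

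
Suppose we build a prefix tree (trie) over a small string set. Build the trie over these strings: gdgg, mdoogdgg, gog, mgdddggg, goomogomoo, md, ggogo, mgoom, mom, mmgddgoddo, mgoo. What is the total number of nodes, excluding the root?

For each word, the new-node count is its length minus the longest prefix already in the trie:
  "gdgg" → 4 new (g, d, g, g)
  "mdoogdgg" → 8 new (m, d, o, o, g, d, g, g)
  "gog" → prefix "g" already present; 2 new (o, g)
  "mgdddggg" → prefix "m" already present; 7 new (g, d, d, d, g, g, g)
  "goomogomoo" → prefix "go" already present; 8 new (o, m, o, g, o, m, o, o)
  "md" → prefix "md" already present; 0 new (none)
  "ggogo" → prefix "g" already present; 4 new (g, o, g, o)
  "mgoom" → prefix "mg" already present; 3 new (o, o, m)
  "mom" → prefix "m" already present; 2 new (o, m)
  "mmgddgoddo" → prefix "m" already present; 9 new (m, g, d, d, g, o, d, d, o)
  "mgoo" → prefix "mgoo" already present; 0 new (none)
Total nodes = 4 + 8 + 2 + 7 + 8 + 0 + 4 + 3 + 2 + 9 + 0 = 47

47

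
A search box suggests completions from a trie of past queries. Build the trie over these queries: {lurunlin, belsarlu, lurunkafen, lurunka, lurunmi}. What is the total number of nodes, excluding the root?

Trie structure (* marks end of a word):
(root)
├─ b
│  └─ e
│     └─ l
│        └─ s
│           └─ a
│              └─ r
│                 └─ l
│                    └─ u *
└─ l
   └─ u
      └─ r
         └─ u
            └─ n
               ├─ k
               │  └─ a *
               │     └─ f
               │        └─ e
               │           └─ n *
               ├─ l
               │  └─ i
               │     └─ n *
               └─ m
                  └─ i *
Counting every labelled node above: 23.

23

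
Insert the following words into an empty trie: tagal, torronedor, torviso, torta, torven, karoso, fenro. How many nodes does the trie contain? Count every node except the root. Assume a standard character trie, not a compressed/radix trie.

33

For each word, the new-node count is its length minus the longest prefix already in the trie:
  "tagal" → 5 new (t, a, g, a, l)
  "torronedor" → prefix "t" already present; 9 new (o, r, r, o, n, e, d, o, r)
  "torviso" → prefix "tor" already present; 4 new (v, i, s, o)
  "torta" → prefix "tor" already present; 2 new (t, a)
  "torven" → prefix "torv" already present; 2 new (e, n)
  "karoso" → 6 new (k, a, r, o, s, o)
  "fenro" → 5 new (f, e, n, r, o)
Total nodes = 5 + 9 + 4 + 2 + 2 + 6 + 5 = 33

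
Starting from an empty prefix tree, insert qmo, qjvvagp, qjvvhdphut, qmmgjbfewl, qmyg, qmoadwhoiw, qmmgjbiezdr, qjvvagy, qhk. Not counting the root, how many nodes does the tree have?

Insert word by word; a character creates a node only if that edge doesn't already exist:
  "qmo" → 3 new (q, m, o)
  "qjvvagp" → prefix "q" already present; 6 new (j, v, v, a, g, p)
  "qjvvhdphut" → prefix "qjvv" already present; 6 new (h, d, p, h, u, t)
  "qmmgjbfewl" → prefix "qm" already present; 8 new (m, g, j, b, f, e, w, l)
  "qmyg" → prefix "qm" already present; 2 new (y, g)
  "qmoadwhoiw" → prefix "qmo" already present; 7 new (a, d, w, h, o, i, w)
  "qmmgjbiezdr" → prefix "qmmgjb" already present; 5 new (i, e, z, d, r)
  "qjvvagy" → prefix "qjvvag" already present; 1 new (y)
  "qhk" → prefix "q" already present; 2 new (h, k)
Total nodes = 3 + 6 + 6 + 8 + 2 + 7 + 5 + 1 + 2 = 40

40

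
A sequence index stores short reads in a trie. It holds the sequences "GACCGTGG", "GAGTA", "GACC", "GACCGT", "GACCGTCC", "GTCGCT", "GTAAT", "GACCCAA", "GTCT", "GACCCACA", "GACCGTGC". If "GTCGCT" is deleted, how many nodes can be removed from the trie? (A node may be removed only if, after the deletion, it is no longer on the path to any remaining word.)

Walk "GTCGCT" from the leaf back toward the root, removing each node that no remaining word uses.
The suffix "GCT" (3 nodes) is used only by "GTCGCT"; the node for "GTC" still has the child "T", so pruning stops there.
Nodes removed: 3

3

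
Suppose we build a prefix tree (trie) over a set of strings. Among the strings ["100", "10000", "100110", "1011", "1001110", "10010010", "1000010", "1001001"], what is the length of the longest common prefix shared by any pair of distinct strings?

7

The deepest shared node is where two words last agree before diverging.
e.g. "1001001" and "10010010" share the prefix "1001001" of length 7; no pair shares a longer one.
Longest shared-prefix length: 7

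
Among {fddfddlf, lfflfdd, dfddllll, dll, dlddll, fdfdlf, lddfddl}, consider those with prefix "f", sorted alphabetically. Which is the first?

Words with prefix "f", in lexicographic order: "fddfddlf", "fdfdlf"
Position 1: fddfddlf

fddfddlf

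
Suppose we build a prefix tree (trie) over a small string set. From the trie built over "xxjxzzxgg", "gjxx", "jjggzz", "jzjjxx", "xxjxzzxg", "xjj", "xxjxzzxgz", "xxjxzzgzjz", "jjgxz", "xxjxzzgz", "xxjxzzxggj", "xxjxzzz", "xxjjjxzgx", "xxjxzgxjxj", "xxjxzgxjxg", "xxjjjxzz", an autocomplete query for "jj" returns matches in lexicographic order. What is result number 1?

Words with prefix "jj", in lexicographic order: "jjggzz", "jjgxz"
Position 1: jjggzz

jjggzz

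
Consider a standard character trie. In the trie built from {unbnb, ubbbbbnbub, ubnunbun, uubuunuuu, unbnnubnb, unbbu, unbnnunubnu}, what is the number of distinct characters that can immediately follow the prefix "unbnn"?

Walk "unbnn" from the root, arriving at one node.
Characters that immediately follow "unbnn" among the stored strings: {u}.
That node has 1 child edge.

1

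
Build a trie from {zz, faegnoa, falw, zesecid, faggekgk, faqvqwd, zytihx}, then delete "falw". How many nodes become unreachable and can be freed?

After clearing the end-marker at "falw", prune upward until reaching a node still needed by another word.
The suffix "lw" (2 nodes) is used only by "falw"; the node for "fa" still has the child "e", so pruning stops there.
Nodes removed: 2

2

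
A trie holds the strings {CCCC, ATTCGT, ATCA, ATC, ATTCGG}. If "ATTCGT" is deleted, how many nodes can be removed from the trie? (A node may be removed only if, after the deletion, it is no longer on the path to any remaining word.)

1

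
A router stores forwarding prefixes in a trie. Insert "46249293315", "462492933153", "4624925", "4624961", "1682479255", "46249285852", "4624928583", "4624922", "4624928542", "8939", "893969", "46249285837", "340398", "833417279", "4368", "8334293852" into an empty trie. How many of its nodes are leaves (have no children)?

13

Leaves are exactly the stored words that no other stored word extends.
Those words: "1682479255", "340398", "4368", "4624922", "4624925", "4624928542", "46249285837", "46249285852", "462492933153", "4624961", "833417279", "8334293852", "893969"
Leaf count: 13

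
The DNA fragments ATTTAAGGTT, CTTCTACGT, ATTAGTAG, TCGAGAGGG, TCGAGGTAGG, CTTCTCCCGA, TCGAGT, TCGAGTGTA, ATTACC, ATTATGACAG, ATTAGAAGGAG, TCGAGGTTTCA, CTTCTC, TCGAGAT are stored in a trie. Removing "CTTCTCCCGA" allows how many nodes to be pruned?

4

A node on "CTTCTCCCGA"'s path can go only if nothing else ends at it or branches off below it.
The suffix "CCGA" (4 nodes) is used only by "CTTCTCCCGA"; "CTTCTC" is itself a stored word, so pruning stops there.
Nodes removed: 4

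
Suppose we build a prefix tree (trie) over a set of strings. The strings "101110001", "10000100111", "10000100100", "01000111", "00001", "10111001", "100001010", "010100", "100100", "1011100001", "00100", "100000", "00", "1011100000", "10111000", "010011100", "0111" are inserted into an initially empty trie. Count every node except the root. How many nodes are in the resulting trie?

55

For each word, the new-node count is its length minus the longest prefix already in the trie:
  "101110001" → 9 new (1, 0, 1, 1, 1, 0, 0, 0, 1)
  "10000100111" → prefix "10" already present; 9 new (0, 0, 0, 1, 0, 0, 1, 1, 1)
  "10000100100" → prefix "100001001" already present; 2 new (0, 0)
  "01000111" → 8 new (0, 1, 0, 0, 0, 1, 1, 1)
  "00001" → prefix "0" already present; 4 new (0, 0, 0, 1)
  "10111001" → prefix "1011100" already present; 1 new (1)
  "100001010" → prefix "1000010" already present; 2 new (1, 0)
  "010100" → prefix "010" already present; 3 new (1, 0, 0)
  "100100" → prefix "100" already present; 3 new (1, 0, 0)
  "1011100001" → prefix "10111000" already present; 2 new (0, 1)
  "00100" → prefix "00" already present; 3 new (1, 0, 0)
  "100000" → prefix "10000" already present; 1 new (0)
  "00" → prefix "00" already present; 0 new (none)
  "1011100000" → prefix "101110000" already present; 1 new (0)
  "10111000" → prefix "10111000" already present; 0 new (none)
  "010011100" → prefix "0100" already present; 5 new (1, 1, 1, 0, 0)
  "0111" → prefix "01" already present; 2 new (1, 1)
Total nodes = 9 + 9 + 2 + 8 + 4 + 1 + 2 + 3 + 3 + 2 + 3 + 1 + 0 + 1 + 0 + 5 + 2 = 55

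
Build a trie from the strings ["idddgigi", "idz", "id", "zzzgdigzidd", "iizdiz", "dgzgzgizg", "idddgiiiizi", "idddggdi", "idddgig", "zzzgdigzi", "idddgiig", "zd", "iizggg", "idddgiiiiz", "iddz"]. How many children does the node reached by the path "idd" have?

2

The children of the "idd" node are the distinct next characters among strings starting with "idd".
Distinct next characters after "idd": d, z.
That node has 2 child edges.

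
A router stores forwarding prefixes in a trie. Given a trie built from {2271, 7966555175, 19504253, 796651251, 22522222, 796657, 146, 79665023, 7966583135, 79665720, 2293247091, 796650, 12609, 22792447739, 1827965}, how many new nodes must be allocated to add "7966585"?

1

Walking "7966585" from the root, the first 6 characters ("796658") follow existing edges; "5" is the first miss.
New nodes needed: |"7966585"| − 6 = 7 − 6 = 1.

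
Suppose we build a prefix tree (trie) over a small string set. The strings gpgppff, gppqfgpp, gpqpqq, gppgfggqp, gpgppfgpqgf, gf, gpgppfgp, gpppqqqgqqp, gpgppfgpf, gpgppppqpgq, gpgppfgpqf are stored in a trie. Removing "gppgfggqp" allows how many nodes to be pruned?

6

Walk "gppgfggqp" from the leaf back toward the root, removing each node that no remaining word uses.
The suffix "gfggqp" (6 nodes) is used only by "gppgfggqp"; the node for "gpp" still has the child "q", so pruning stops there.
Nodes removed: 6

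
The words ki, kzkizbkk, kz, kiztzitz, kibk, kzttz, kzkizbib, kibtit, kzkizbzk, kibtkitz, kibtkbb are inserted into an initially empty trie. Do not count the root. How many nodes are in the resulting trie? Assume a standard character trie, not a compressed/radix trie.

33

Count nodes per top-level branch (shared prefixes stored once):
  'k'-branch (ki, kibk, kibtit, kibtkbb, kibtkitz, kiztzitz, kz, kzkizbib, kzkizbkk, kzkizbzk, kzttz): 33 nodes
Sum: 33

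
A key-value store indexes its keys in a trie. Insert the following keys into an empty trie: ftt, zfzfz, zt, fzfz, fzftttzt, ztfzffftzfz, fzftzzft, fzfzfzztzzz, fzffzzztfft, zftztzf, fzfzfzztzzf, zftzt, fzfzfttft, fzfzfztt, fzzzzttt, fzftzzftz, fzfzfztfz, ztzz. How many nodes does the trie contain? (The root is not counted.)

68

For each word, the new-node count is its length minus the longest prefix already in the trie:
  "ftt" → 3 new (f, t, t)
  "zfzfz" → 5 new (z, f, z, f, z)
  "zt" → prefix "z" already present; 1 new (t)
  "fzfz" → prefix "f" already present; 3 new (z, f, z)
  "fzftttzt" → prefix "fzf" already present; 5 new (t, t, t, z, t)
  "ztfzffftzfz" → prefix "zt" already present; 9 new (f, z, f, f, f, t, z, f, z)
  "fzftzzft" → prefix "fzft" already present; 4 new (z, z, f, t)
  "fzfzfzztzzz" → prefix "fzfz" already present; 7 new (f, z, z, t, z, z, z)
  "fzffzzztfft" → prefix "fzf" already present; 8 new (f, z, z, z, t, f, f, t)
  "zftztzf" → prefix "zf" already present; 5 new (t, z, t, z, f)
  "fzfzfzztzzf" → prefix "fzfzfzztzz" already present; 1 new (f)
  "zftzt" → prefix "zftzt" already present; 0 new (none)
  "fzfzfttft" → prefix "fzfzf" already present; 4 new (t, t, f, t)
  "fzfzfztt" → prefix "fzfzfz" already present; 2 new (t, t)
  "fzzzzttt" → prefix "fz" already present; 6 new (z, z, z, t, t, t)
  "fzftzzftz" → prefix "fzftzzft" already present; 1 new (z)
  "fzfzfztfz" → prefix "fzfzfzt" already present; 2 new (f, z)
  "ztzz" → prefix "zt" already present; 2 new (z, z)
Total nodes = 3 + 5 + 1 + 3 + 5 + 9 + 4 + 7 + 8 + 5 + 1 + 0 + 4 + 2 + 6 + 1 + 2 + 2 = 68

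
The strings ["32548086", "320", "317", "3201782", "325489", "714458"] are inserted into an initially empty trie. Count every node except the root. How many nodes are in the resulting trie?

Trace insertions, counting only characters that open a new branch:
  "32548086" → 8 new (3, 2, 5, 4, 8, 0, 8, 6)
  "320" → prefix "32" already present; 1 new (0)
  "317" → prefix "3" already present; 2 new (1, 7)
  "3201782" → prefix "320" already present; 4 new (1, 7, 8, 2)
  "325489" → prefix "32548" already present; 1 new (9)
  "714458" → 6 new (7, 1, 4, 4, 5, 8)
Total nodes = 8 + 1 + 2 + 4 + 1 + 6 = 22

22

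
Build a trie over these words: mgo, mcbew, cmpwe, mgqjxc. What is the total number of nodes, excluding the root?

16

Insert word by word; a character creates a node only if that edge doesn't already exist:
  "mgo" → 3 new (m, g, o)
  "mcbew" → prefix "m" already present; 4 new (c, b, e, w)
  "cmpwe" → 5 new (c, m, p, w, e)
  "mgqjxc" → prefix "mg" already present; 4 new (q, j, x, c)
Total nodes = 3 + 4 + 5 + 4 = 16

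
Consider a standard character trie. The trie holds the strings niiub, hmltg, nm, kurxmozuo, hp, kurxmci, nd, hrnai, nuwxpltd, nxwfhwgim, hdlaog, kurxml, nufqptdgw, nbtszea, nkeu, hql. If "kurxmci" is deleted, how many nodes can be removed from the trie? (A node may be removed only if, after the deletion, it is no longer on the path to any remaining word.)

After clearing the end-marker at "kurxmci", prune upward until reaching a node still needed by another word.
The suffix "ci" (2 nodes) is used only by "kurxmci"; the node for "kurxm" still has the child "o", so pruning stops there.
Nodes removed: 2

2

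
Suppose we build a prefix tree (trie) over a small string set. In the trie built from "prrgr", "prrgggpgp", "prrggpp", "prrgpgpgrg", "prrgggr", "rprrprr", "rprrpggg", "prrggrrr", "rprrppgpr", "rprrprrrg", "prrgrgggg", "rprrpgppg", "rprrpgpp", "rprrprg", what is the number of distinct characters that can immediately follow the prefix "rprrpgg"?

1

Follow the path "rprrpgg" to its node, then look at its outgoing edges.
Characters that immediately follow "rprrpgg" among the stored strings: {g}.
That node has 1 child edge.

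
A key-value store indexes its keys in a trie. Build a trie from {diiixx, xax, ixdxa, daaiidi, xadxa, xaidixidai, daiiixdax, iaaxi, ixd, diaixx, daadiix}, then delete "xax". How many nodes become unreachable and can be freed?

Walk "xax" from the leaf back toward the root, removing each node that no remaining word uses.
The suffix "x" (1 node) is used only by "xax"; the node for "xa" still has the child "d", so pruning stops there.
Nodes removed: 1

1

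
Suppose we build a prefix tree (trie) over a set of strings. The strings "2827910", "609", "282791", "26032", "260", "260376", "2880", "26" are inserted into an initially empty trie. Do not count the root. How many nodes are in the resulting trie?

18

Count nodes per top-level branch (shared prefixes stored once):
  '2'-branch (26, 260, 26032, 260376, 282791, 2827910, 2880): 15 nodes
  '6'-branch (609): 3 nodes
Sum: 18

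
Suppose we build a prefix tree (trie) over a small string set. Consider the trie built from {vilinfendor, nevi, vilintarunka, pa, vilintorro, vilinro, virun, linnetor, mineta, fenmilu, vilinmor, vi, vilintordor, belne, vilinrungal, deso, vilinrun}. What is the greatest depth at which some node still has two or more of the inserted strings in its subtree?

Equivalently: take the maximum, over all pairs, of their longest common prefix length.
"vilinrun" and "vilinrungal" agree on "vilinrun" (8 characters) before diverging; nothing deeper is shared.
Longest shared-prefix length: 8

8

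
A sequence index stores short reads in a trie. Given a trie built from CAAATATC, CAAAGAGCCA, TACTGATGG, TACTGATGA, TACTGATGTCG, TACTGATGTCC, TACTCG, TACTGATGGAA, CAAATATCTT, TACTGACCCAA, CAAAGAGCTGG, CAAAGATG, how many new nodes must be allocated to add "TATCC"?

The longest prefix of "TATCC" already in the trie is "TA" (length 2).
Each of the 3 remaining characters creates one node.

3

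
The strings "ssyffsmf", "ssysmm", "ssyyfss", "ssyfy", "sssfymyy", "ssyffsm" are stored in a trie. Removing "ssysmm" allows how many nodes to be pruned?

A node on "ssysmm"'s path can go only if nothing else ends at it or branches off below it.
The suffix "smm" (3 nodes) is used only by "ssysmm"; the node for "ssy" still has the child "f", so pruning stops there.
Nodes removed: 3

3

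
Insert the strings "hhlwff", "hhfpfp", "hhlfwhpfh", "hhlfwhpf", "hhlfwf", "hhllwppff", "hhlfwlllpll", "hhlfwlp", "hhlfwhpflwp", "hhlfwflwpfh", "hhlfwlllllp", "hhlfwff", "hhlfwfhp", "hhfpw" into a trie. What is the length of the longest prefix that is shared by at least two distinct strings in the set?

8

The deepest shared node is where two words last agree before diverging.
"hhlfwhpf" and "hhlfwhpfh" agree on "hhlfwhpf" (8 characters) before diverging; nothing deeper is shared.
Longest shared-prefix length: 8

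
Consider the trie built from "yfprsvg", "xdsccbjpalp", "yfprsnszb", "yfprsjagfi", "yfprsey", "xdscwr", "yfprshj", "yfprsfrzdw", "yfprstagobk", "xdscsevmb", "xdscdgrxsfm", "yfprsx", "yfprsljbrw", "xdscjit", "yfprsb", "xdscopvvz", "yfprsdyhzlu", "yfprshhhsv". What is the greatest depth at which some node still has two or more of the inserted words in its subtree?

6

The deepest shared node is where two words last agree before diverging.
"yfprshhhsv" and "yfprshj" agree on "yfprsh" (6 characters) before diverging; nothing deeper is shared.
Longest shared-prefix length: 6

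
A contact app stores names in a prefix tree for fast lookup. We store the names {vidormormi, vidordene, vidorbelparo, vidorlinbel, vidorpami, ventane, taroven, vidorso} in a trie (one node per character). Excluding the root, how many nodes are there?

46

Trace insertions, counting only characters that open a new branch:
  "vidormormi" → 10 new (v, i, d, o, r, m, o, r, m, i)
  "vidordene" → prefix "vidor" already present; 4 new (d, e, n, e)
  "vidorbelparo" → prefix "vidor" already present; 7 new (b, e, l, p, a, r, o)
  "vidorlinbel" → prefix "vidor" already present; 6 new (l, i, n, b, e, l)
  "vidorpami" → prefix "vidor" already present; 4 new (p, a, m, i)
  "ventane" → prefix "v" already present; 6 new (e, n, t, a, n, e)
  "taroven" → 7 new (t, a, r, o, v, e, n)
  "vidorso" → prefix "vidor" already present; 2 new (s, o)
Total nodes = 10 + 4 + 7 + 6 + 4 + 6 + 7 + 2 = 46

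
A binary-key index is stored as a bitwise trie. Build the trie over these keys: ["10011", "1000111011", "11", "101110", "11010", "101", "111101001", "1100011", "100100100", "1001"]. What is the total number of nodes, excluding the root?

Insert word by word; a character creates a node only if that edge doesn't already exist:
  "10011" → 5 new (1, 0, 0, 1, 1)
  "1000111011" → prefix "100" already present; 7 new (0, 1, 1, 1, 0, 1, 1)
  "11" → prefix "1" already present; 1 new (1)
  "101110" → prefix "10" already present; 4 new (1, 1, 1, 0)
  "11010" → prefix "11" already present; 3 new (0, 1, 0)
  "101" → prefix "101" already present; 0 new (none)
  "111101001" → prefix "11" already present; 7 new (1, 1, 0, 1, 0, 0, 1)
  "1100011" → prefix "110" already present; 4 new (0, 0, 1, 1)
  "100100100" → prefix "1001" already present; 5 new (0, 0, 1, 0, 0)
  "1001" → prefix "1001" already present; 0 new (none)
Total nodes = 5 + 7 + 1 + 4 + 3 + 0 + 7 + 4 + 5 + 0 = 36

36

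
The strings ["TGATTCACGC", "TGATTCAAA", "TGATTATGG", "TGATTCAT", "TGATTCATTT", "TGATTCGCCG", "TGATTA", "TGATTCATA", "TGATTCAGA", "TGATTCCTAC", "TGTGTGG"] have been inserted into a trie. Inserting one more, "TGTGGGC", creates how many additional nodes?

3

"TGTG" is already a path in the trie; the remaining "GGC" must be added.
New nodes needed: |"TGTGGGC"| − 4 = 7 − 4 = 3.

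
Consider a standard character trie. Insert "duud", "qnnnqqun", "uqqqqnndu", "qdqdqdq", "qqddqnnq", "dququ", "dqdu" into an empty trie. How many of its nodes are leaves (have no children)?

7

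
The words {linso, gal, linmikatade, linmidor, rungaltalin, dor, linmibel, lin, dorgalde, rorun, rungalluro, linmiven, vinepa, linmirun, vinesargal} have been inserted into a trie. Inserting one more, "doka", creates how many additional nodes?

"do" is already a path in the trie; the remaining "ka" must be added.
New nodes needed: |"doka"| − 2 = 4 − 2 = 2.

2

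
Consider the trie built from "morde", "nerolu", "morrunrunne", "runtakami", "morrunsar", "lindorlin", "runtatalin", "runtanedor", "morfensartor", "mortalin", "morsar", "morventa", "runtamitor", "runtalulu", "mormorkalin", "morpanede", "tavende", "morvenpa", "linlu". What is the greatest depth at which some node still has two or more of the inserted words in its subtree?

6

The deepest shared node is where two words last agree before diverging.
e.g. "morrunrunne" and "morrunsar" share the prefix "morrun" of length 6; no pair shares a longer one.
Longest shared-prefix length: 6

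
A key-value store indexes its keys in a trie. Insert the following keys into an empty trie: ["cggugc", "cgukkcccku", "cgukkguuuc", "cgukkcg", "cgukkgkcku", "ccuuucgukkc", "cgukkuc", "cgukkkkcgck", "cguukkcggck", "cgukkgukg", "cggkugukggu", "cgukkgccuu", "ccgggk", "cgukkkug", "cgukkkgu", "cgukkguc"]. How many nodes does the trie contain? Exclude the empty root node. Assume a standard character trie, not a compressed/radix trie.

73

Insert word by word; a character creates a node only if that edge doesn't already exist:
  "cggugc" → 6 new (c, g, g, u, g, c)
  "cgukkcccku" → prefix "cg" already present; 8 new (u, k, k, c, c, c, k, u)
  "cgukkguuuc" → prefix "cgukk" already present; 5 new (g, u, u, u, c)
  "cgukkcg" → prefix "cgukkc" already present; 1 new (g)
  "cgukkgkcku" → prefix "cgukkg" already present; 4 new (k, c, k, u)
  "ccuuucgukkc" → prefix "c" already present; 10 new (c, u, u, u, c, g, u, k, k, c)
  "cgukkuc" → prefix "cgukk" already present; 2 new (u, c)
  "cgukkkkcgck" → prefix "cgukk" already present; 6 new (k, k, c, g, c, k)
  "cguukkcggck" → prefix "cgu" already present; 8 new (u, k, k, c, g, g, c, k)
  "cgukkgukg" → prefix "cgukkgu" already present; 2 new (k, g)
  "cggkugukggu" → prefix "cgg" already present; 8 new (k, u, g, u, k, g, g, u)
  "cgukkgccuu" → prefix "cgukkg" already present; 4 new (c, c, u, u)
  "ccgggk" → prefix "cc" already present; 4 new (g, g, g, k)
  "cgukkkug" → prefix "cgukkk" already present; 2 new (u, g)
  "cgukkkgu" → prefix "cgukkk" already present; 2 new (g, u)
  "cgukkguc" → prefix "cgukkgu" already present; 1 new (c)
Total nodes = 6 + 8 + 5 + 1 + 4 + 10 + 2 + 6 + 8 + 2 + 8 + 4 + 4 + 2 + 2 + 1 = 73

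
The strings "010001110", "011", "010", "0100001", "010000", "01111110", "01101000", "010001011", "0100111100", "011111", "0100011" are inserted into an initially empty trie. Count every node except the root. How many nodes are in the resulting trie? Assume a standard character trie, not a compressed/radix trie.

For each word, the new-node count is its length minus the longest prefix already in the trie:
  "010001110" → 9 new (0, 1, 0, 0, 0, 1, 1, 1, 0)
  "011" → prefix "01" already present; 1 new (1)
  "010" → prefix "010" already present; 0 new (none)
  "0100001" → prefix "01000" already present; 2 new (0, 1)
  "010000" → prefix "010000" already present; 0 new (none)
  "01111110" → prefix "011" already present; 5 new (1, 1, 1, 1, 0)
  "01101000" → prefix "011" already present; 5 new (0, 1, 0, 0, 0)
  "010001011" → prefix "010001" already present; 3 new (0, 1, 1)
  "0100111100" → prefix "0100" already present; 6 new (1, 1, 1, 1, 0, 0)
  "011111" → prefix "011111" already present; 0 new (none)
  "0100011" → prefix "0100011" already present; 0 new (none)
Total nodes = 9 + 1 + 0 + 2 + 0 + 5 + 5 + 3 + 6 + 0 + 0 = 31

31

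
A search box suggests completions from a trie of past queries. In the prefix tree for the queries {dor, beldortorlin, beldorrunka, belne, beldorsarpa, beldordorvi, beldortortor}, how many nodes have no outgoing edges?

7

Leaves are exactly the stored words that no other stored word extends.
Those words: "beldordorvi", "beldorrunka", "beldorsarpa", "beldortorlin", "beldortortor", "belne", "dor"
Leaf count: 7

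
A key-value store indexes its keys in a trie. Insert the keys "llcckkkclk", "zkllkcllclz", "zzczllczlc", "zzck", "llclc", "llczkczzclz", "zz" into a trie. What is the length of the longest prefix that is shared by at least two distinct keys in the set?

Look for the deepest trie node that still has at least two words in its subtree.
e.g. "llcckkkclk" and "llclc" share the prefix "llc" of length 3; no pair shares a longer one.
Longest shared-prefix length: 3

3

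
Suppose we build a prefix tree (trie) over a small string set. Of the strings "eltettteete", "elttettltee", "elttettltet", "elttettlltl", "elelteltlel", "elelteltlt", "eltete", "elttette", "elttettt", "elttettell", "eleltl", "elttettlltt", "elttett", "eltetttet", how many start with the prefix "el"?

14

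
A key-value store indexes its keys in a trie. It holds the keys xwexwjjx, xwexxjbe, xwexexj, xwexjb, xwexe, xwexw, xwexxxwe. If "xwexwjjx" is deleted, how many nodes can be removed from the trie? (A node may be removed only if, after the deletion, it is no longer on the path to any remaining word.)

3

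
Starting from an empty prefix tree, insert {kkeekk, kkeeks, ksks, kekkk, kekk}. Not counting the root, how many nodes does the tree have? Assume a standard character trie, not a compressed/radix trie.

14

For each word, the new-node count is its length minus the longest prefix already in the trie:
  "kkeekk" → 6 new (k, k, e, e, k, k)
  "kkeeks" → prefix "kkeek" already present; 1 new (s)
  "ksks" → prefix "k" already present; 3 new (s, k, s)
  "kekkk" → prefix "k" already present; 4 new (e, k, k, k)
  "kekk" → prefix "kekk" already present; 0 new (none)
Total nodes = 6 + 1 + 3 + 4 + 0 = 14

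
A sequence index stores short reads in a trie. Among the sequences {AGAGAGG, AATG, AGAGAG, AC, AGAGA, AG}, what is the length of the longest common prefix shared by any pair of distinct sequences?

6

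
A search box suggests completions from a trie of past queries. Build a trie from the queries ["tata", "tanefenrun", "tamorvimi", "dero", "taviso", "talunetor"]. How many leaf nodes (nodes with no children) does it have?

Leaves are exactly the stored words that no other stored word extends.
Those words: "dero", "talunetor", "tamorvimi", "tanefenrun", "tata", "taviso"
Leaf count: 6

6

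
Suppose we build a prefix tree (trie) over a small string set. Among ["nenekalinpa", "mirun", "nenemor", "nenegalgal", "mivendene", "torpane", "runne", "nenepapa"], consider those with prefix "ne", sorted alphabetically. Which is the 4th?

DFS of the "ne" subtree visits, in order: "nenegalgal", "nenekalinpa", "nenemor", "nenepapa"
The 4th is nenepapa.

nenepapa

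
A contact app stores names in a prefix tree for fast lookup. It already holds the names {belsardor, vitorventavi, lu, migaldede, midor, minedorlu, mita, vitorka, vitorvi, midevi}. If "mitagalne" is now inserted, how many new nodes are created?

5

The longest prefix of "mitagalne" already in the trie is "mita" (length 4).
So 9 − 4 = 5 new nodes.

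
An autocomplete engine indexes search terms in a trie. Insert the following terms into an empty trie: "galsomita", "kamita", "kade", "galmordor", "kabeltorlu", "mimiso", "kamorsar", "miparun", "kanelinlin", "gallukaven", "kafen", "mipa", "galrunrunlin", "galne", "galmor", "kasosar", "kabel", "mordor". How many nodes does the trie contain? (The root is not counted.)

Insert word by word; a character creates a node only if that edge doesn't already exist:
  "galsomita" → 9 new (g, a, l, s, o, m, i, t, a)
  "kamita" → 6 new (k, a, m, i, t, a)
  "kade" → prefix "ka" already present; 2 new (d, e)
  "galmordor" → prefix "gal" already present; 6 new (m, o, r, d, o, r)
  "kabeltorlu" → prefix "ka" already present; 8 new (b, e, l, t, o, r, l, u)
  "mimiso" → 6 new (m, i, m, i, s, o)
  "kamorsar" → prefix "kam" already present; 5 new (o, r, s, a, r)
  "miparun" → prefix "mi" already present; 5 new (p, a, r, u, n)
  "kanelinlin" → prefix "ka" already present; 8 new (n, e, l, i, n, l, i, n)
  "gallukaven" → prefix "gal" already present; 7 new (l, u, k, a, v, e, n)
  "kafen" → prefix "ka" already present; 3 new (f, e, n)
  "mipa" → prefix "mipa" already present; 0 new (none)
  "galrunrunlin" → prefix "gal" already present; 9 new (r, u, n, r, u, n, l, i, n)
  "galne" → prefix "gal" already present; 2 new (n, e)
  "galmor" → prefix "galmor" already present; 0 new (none)
  "kasosar" → prefix "ka" already present; 5 new (s, o, s, a, r)
  "kabel" → prefix "kabel" already present; 0 new (none)
  "mordor" → prefix "m" already present; 5 new (o, r, d, o, r)
Total nodes = 9 + 6 + 2 + 6 + 8 + 6 + 5 + 5 + 8 + 7 + 3 + 0 + 9 + 2 + 0 + 5 + 0 + 5 = 86

86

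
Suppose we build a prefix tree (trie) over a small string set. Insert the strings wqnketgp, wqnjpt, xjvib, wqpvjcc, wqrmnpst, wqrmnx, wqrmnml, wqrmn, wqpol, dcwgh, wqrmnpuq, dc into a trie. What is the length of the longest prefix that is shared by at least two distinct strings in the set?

The deepest shared node is where two words last agree before diverging.
"wqrmnpst" and "wqrmnpuq" agree on "wqrmnp" (6 characters) before diverging; nothing deeper is shared.
Longest shared-prefix length: 6

6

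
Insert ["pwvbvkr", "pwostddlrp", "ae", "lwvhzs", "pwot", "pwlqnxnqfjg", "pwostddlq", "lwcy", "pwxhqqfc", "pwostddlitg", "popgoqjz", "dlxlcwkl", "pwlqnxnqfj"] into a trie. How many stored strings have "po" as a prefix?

Traverse to the node for "po", then collect every word in that subtree.
Words under "po": popgoqjz
Count: 1

1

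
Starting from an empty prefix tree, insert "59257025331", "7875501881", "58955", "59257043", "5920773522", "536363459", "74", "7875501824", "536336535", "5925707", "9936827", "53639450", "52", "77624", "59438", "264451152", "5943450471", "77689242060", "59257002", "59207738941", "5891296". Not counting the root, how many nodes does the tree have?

Trace insertions, counting only characters that open a new branch:
  "59257025331" → 11 new (5, 9, 2, 5, 7, 0, 2, 5, 3, 3, 1)
  "7875501881" → 10 new (7, 8, 7, 5, 5, 0, 1, 8, 8, 1)
  "58955" → prefix "5" already present; 4 new (8, 9, 5, 5)
  "59257043" → prefix "592570" already present; 2 new (4, 3)
  "5920773522" → prefix "592" already present; 7 new (0, 7, 7, 3, 5, 2, 2)
  "536363459" → prefix "5" already present; 8 new (3, 6, 3, 6, 3, 4, 5, 9)
  "74" → prefix "7" already present; 1 new (4)
  "7875501824" → prefix "78755018" already present; 2 new (2, 4)
  "536336535" → prefix "5363" already present; 5 new (3, 6, 5, 3, 5)
  "5925707" → prefix "592570" already present; 1 new (7)
  "9936827" → 7 new (9, 9, 3, 6, 8, 2, 7)
  "53639450" → prefix "5363" already present; 4 new (9, 4, 5, 0)
  "52" → prefix "5" already present; 1 new (2)
  "77624" → prefix "7" already present; 4 new (7, 6, 2, 4)
  "59438" → prefix "59" already present; 3 new (4, 3, 8)
  "264451152" → 9 new (2, 6, 4, 4, 5, 1, 1, 5, 2)
  "5943450471" → prefix "5943" already present; 6 new (4, 5, 0, 4, 7, 1)
  "77689242060" → prefix "776" already present; 8 new (8, 9, 2, 4, 2, 0, 6, 0)
  "59257002" → prefix "592570" already present; 2 new (0, 2)
  "59207738941" → prefix "5920773" already present; 4 new (8, 9, 4, 1)
  "5891296" → prefix "589" already present; 4 new (1, 2, 9, 6)
Total nodes = 11 + 10 + 4 + 2 + 7 + 8 + 1 + 2 + 5 + 1 + 7 + 4 + 1 + 4 + 3 + 9 + 6 + 8 + 2 + 4 + 4 = 103

103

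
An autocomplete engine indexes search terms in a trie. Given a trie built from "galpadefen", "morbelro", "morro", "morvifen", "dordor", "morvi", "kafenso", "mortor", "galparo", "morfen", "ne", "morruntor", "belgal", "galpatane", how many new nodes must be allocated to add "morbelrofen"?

Walking "morbelrofen" from the root, the first 8 characters ("morbelro") follow existing edges; "f" is the first miss.
Each of the 3 remaining characters creates one node.

3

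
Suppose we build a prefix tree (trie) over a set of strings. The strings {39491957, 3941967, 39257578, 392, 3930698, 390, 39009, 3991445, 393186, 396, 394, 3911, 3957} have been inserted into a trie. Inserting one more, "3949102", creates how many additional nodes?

The longest prefix of "3949102" already in the trie is "39491" (length 5).
So 7 − 5 = 2 new nodes.

2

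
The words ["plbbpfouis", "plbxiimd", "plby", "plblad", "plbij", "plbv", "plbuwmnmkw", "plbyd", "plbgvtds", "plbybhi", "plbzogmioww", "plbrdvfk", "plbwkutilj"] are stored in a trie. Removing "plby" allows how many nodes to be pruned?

Walk "plby" from the leaf back toward the root, removing each node that no remaining word uses.
Every node on "plby" is still needed (e.g. by "plbyd"), so nothing is freed.
Nodes removed: 0

0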